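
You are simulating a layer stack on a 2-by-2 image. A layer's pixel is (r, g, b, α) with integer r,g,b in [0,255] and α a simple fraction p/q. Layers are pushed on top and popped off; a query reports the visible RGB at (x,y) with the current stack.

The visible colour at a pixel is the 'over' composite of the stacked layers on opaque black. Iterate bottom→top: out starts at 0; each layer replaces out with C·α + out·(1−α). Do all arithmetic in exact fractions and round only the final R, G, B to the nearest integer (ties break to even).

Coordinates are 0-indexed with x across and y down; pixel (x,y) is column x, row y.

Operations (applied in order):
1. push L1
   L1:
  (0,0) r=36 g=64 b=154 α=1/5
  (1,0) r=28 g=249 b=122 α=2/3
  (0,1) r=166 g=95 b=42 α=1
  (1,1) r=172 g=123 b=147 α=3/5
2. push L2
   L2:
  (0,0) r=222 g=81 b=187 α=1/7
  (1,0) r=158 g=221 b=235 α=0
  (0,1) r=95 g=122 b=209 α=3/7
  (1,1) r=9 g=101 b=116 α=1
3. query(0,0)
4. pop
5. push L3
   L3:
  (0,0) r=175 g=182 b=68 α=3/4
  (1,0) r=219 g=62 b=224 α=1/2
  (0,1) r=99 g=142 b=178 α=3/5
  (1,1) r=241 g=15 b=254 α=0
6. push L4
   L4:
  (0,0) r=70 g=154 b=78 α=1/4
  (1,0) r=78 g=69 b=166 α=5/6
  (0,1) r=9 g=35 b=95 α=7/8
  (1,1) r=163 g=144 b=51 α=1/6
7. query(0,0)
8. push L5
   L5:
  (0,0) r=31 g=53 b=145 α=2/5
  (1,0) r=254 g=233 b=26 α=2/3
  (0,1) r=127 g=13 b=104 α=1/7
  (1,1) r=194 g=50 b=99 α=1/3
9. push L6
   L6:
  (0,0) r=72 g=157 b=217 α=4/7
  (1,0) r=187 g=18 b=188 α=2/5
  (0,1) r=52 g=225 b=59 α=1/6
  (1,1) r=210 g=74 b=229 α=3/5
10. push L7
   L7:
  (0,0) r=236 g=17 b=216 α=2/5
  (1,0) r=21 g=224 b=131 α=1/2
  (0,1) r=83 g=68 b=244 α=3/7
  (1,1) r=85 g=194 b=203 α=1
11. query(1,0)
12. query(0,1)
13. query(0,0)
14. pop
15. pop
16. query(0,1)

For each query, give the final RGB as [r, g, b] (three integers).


(0,0) stack=L1,L2; from [0,0,0]:
after L1 α=1/5: [36/5, 64/5, 154/5]
after L2 α=1/7: [1326/35, 789/35, 1859/35]
rounded: [38, 23, 53]

at x=0,y=0 over L1,L3,L4:
+L1 (α=1/5) → [36/5, 64/5, 154/5]
+L3 (α=3/4) → [2661/20, 1397/10, 587/10]
+L4 (α=1/4) → [9383/80, 5731/40, 2541/40]
→ [117, 143, 64]

(1,0) stack=L1,L3,L4,L5,L6,L7; from [0,0,0]:
+L1 (α=2/3) → [56/3, 166, 244/3]
+L3 (α=1/2) → [713/6, 114, 458/3]
+L4 (α=5/6) → [3053/36, 153/2, 1474/9]
+L5 (α=2/3) → [21341/108, 1085/6, 1942/27]
+L6 (α=2/5) → [6961/36, 1157/10, 5326/45]
+L7 (α=1/2) → [7717/72, 3397/20, 11221/90]
→ [107, 170, 125]

(0,1) stack=L1,L3,L4,L5,L6,L7; from [0,0,0]:
+L1 (α=1) → [166, 95, 42]
+L3 (α=3/5) → [629/5, 616/5, 618/5]
+L4 (α=7/8) → [118/5, 1841/40, 3943/40]
+L5 (α=1/7) → [1343/35, 5783/140, 1987/20]
+L6 (α=1/6) → [569/14, 12083/168, 741/8]
+L7 (α=3/7) → [2881/49, 20651/294, 315/2]
= [59, 70, 158]

at x=0,y=0 over L1,L3,L4,L5,L6,L7:
L1 α=1/5: [36/5, 64/5, 154/5]
L3 α=3/4: [2661/20, 1397/10, 587/10]
L4 α=1/4: [9383/80, 5731/40, 2541/40]
L5 α=2/5: [33109/400, 21433/200, 19223/200]
L6 α=4/7: [214527/2800, 189899/1400, 231269/1400]
L7 α=2/5: [1965181/14000, 617297/7000, 1298607/7000]
→ [140, 88, 186]

(0,1) stack=L1,L3,L4,L5; from [0,0,0]:
+L1 (α=1) → [166, 95, 42]
+L3 (α=3/5) → [629/5, 616/5, 618/5]
+L4 (α=7/8) → [118/5, 1841/40, 3943/40]
+L5 (α=1/7) → [1343/35, 5783/140, 1987/20]
rounded: [38, 41, 99]


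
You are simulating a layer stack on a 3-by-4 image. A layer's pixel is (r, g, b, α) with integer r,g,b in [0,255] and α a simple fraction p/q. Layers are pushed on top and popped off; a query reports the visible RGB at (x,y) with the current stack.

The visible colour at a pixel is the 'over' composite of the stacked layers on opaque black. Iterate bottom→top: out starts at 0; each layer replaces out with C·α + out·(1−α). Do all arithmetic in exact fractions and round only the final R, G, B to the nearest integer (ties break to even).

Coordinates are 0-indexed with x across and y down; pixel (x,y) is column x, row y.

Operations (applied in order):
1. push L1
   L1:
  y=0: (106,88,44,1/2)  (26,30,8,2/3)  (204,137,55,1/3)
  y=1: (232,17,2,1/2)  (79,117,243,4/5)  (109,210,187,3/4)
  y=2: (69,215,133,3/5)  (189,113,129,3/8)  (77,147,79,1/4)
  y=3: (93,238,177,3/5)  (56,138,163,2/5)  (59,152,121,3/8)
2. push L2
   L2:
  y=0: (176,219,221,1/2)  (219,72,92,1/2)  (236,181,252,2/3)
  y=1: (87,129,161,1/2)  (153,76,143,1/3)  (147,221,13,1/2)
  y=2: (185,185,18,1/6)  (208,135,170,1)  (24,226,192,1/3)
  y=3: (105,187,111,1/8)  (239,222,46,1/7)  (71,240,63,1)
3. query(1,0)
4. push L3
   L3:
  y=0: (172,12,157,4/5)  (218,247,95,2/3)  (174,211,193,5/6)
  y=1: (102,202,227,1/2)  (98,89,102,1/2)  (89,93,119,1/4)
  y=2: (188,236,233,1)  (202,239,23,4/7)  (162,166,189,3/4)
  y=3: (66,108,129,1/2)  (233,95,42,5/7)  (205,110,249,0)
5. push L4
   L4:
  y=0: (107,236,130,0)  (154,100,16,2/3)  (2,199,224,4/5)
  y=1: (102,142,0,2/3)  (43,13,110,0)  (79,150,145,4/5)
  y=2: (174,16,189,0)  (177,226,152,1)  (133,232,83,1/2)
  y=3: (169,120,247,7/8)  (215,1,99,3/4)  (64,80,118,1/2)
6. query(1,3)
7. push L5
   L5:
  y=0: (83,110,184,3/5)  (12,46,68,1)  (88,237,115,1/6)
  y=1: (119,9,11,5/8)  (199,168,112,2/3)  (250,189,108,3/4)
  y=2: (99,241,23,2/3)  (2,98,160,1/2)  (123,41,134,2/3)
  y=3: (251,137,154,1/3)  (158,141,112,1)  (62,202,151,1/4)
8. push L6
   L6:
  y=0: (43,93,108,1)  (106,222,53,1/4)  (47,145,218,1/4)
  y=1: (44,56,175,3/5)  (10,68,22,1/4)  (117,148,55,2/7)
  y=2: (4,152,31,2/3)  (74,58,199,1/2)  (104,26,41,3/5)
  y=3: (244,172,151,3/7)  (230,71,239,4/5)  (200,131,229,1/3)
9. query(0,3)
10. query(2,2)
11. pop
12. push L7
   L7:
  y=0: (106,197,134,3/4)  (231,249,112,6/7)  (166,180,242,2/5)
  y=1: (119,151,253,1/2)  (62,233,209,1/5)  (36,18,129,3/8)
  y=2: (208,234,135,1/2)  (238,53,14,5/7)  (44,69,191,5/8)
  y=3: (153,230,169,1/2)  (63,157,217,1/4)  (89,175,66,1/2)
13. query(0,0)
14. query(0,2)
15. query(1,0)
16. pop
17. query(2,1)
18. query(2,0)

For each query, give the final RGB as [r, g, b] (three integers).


at x=1,y=0 over L1,L2:
L1 α=2/3: [52/3, 20, 16/3]
L2 α=1/2: [709/6, 46, 146/3]
= [118, 46, 49]

query (1,3) [L1,L2,L3,L4] — begin 0,0,0
L1 α=2/5: [112/5, 276/5, 326/5]
L2 α=1/7: [1867/35, 2766/35, 2186/35]
L3 α=5/7: [44509/245, 22157/245, 11722/245]
L4 α=3/4: [101267/490, 5723/245, 84487/980]
= [207, 23, 86]

at x=0,y=3 over L1,L2,L3,L4,L5,L6:
after L1 α=3/5: [279/5, 714/5, 531/5]
after L2 α=1/8: [1239/20, 5933/40, 534/5]
after L3 α=1/2: [2559/40, 10253/80, 1179/10]
after L4 α=7/8: [49879/320, 77453/640, 18469/80]
after L5 α=1/3: [30013/160, 40431/320, 24629/120]
after L6 α=3/7: [59293/280, 11673/80, 38219/210]
= [212, 146, 182]

query (2,2) [L1,L2,L3,L4,L5,L6] — begin 0,0,0
+L1 (α=1/4) → [77/4, 147/4, 79/4]
+L2 (α=1/3) → [125/6, 599/6, 463/6]
+L3 (α=3/4) → [3041/24, 3587/24, 3865/24]
+L4 (α=1/2) → [6233/48, 9155/48, 5857/48]
+L5 (α=2/3) → [18041/144, 13091/144, 18721/144]
+L6 (α=3/5) → [8101/72, 18707/360, 27577/360]
→ [113, 52, 77]

at x=0,y=0 over L1,L2,L3,L4,L5,L7:
L1 α=1/2: [53, 44, 22]
L2 α=1/2: [229/2, 263/2, 243/2]
L3 α=4/5: [321/2, 359/10, 1499/10]
L4 α=0: [321/2, 359/10, 1499/10]
L5 α=3/5: [114, 2009/25, 4259/25]
L7 α=3/4: [108, 4196/25, 14309/100]
rounded: [108, 168, 143]

(0,2) stack=L1,L2,L3,L4,L5,L7; from [0,0,0]:
+L1 (α=3/5) → [207/5, 129, 399/5]
+L2 (α=1/6) → [196/3, 415/3, 139/2]
+L3 (α=1) → [188, 236, 233]
+L4 (α=0) → [188, 236, 233]
+L5 (α=2/3) → [386/3, 718/3, 93]
+L7 (α=1/2) → [505/3, 710/3, 114]
= [168, 237, 114]

at x=1,y=0 over L1,L2,L3,L4,L5,L7:
after L1 α=2/3: [52/3, 20, 16/3]
after L2 α=1/2: [709/6, 46, 146/3]
after L3 α=2/3: [3325/18, 180, 716/9]
after L4 α=2/3: [8869/54, 380/3, 1004/27]
after L5 α=1: [12, 46, 68]
after L7 α=6/7: [1398/7, 220, 740/7]
rounded: [200, 220, 106]

(2,1) stack=L1,L2,L3,L4,L5; from [0,0,0]:
L1 α=3/4: [327/4, 315/2, 561/4]
L2 α=1/2: [915/8, 757/4, 613/8]
L3 α=1/4: [3457/32, 2643/16, 2791/32]
L4 α=4/5: [13569/160, 12243/80, 21351/160]
L5 α=3/4: [133569/640, 57603/320, 73191/640]
rounded: [209, 180, 114]

query (2,0) [L1,L2,L3,L4,L5] — begin 0,0,0
+L1 (α=1/3) → [68, 137/3, 55/3]
+L2 (α=2/3) → [180, 1223/9, 1567/9]
+L3 (α=5/6) → [175, 5359/27, 5126/27]
+L4 (α=4/5) → [183/5, 26851/135, 29318/135]
+L5 (α=1/6) → [271/6, 16625/81, 32423/162]
→ [45, 205, 200]


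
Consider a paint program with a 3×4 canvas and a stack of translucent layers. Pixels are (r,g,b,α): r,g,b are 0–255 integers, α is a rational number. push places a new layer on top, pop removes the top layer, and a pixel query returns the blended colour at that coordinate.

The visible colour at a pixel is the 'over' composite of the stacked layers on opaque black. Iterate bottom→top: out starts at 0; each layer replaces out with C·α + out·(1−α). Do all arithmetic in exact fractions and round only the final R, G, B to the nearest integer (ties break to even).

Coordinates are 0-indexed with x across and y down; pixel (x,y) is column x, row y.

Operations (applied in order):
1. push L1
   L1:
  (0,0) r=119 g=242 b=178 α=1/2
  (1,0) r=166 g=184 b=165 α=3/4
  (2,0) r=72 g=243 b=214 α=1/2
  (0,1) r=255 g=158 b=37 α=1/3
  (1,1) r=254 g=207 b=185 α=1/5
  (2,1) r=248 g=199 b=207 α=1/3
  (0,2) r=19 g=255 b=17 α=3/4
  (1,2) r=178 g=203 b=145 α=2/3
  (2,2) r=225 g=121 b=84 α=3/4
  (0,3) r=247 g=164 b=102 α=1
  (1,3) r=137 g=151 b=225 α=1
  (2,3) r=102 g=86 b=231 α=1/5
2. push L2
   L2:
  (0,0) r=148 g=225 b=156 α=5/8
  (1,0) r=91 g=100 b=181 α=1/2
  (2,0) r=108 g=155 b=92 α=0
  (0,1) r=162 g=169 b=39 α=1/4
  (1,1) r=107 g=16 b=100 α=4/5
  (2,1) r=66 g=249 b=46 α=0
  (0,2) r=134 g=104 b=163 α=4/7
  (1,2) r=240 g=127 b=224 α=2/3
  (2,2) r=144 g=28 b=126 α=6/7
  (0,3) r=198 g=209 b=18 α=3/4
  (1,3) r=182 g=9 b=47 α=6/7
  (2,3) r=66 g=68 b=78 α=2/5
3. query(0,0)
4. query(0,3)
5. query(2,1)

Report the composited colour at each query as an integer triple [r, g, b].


(0,0) stack=L1,L2; from [0,0,0]:
L1 α=1/2: [119/2, 121, 89]
L2 α=5/8: [1837/16, 186, 1047/8]
rounded: [115, 186, 131]

(0,3) stack=L1,L2; from [0,0,0]:
L1 α=1: [247, 164, 102]
L2 α=3/4: [841/4, 791/4, 39]
= [210, 198, 39]

(2,1) stack=L1,L2; from [0,0,0]:
+L1 (α=1/3) → [248/3, 199/3, 69]
+L2 (α=0) → [248/3, 199/3, 69]
→ [83, 66, 69]


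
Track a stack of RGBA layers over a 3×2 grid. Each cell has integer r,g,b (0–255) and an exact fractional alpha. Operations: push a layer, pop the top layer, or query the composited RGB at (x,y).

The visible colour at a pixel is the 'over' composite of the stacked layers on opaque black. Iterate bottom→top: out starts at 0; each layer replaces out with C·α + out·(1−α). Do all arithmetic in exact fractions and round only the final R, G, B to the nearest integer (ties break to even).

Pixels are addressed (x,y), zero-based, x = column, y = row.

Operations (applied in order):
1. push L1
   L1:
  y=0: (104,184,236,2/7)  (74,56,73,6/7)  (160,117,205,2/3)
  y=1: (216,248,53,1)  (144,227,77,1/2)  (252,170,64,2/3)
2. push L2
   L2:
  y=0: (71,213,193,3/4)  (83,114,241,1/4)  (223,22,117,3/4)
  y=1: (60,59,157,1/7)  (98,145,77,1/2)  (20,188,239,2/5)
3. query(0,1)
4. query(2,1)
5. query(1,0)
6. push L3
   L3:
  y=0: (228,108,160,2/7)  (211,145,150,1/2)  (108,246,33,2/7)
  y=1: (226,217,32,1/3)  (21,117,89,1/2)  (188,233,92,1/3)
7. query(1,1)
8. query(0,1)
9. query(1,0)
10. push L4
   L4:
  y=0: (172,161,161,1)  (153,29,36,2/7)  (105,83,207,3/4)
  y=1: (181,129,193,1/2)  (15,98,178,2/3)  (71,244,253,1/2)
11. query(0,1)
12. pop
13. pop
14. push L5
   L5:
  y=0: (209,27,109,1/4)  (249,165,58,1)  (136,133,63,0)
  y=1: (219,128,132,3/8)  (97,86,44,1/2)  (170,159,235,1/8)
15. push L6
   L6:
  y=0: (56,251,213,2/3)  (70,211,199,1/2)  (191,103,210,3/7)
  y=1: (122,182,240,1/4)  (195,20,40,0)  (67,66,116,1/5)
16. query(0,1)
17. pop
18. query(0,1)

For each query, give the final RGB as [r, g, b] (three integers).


query (0,1) [L1,L2] — begin 0,0,0
+L1 (α=1) → [216, 248, 53]
+L2 (α=1/7) → [1356/7, 221, 475/7]
rounded: [194, 221, 68]

query (2,1) [L1,L2] — begin 0,0,0
after L1 α=2/3: [168, 340/3, 128/3]
after L2 α=2/5: [544/5, 716/5, 606/5]
rounded: [109, 143, 121]

at x=1,y=0 over L1,L2:
+L1 (α=6/7) → [444/7, 48, 438/7]
+L2 (α=1/4) → [1913/28, 129/2, 3001/28]
rounded: [68, 64, 107]

query (1,1) [L1,L2,L3] — begin 0,0,0
L1 α=1/2: [72, 227/2, 77/2]
L2 α=1/2: [85, 517/4, 231/4]
L3 α=1/2: [53, 985/8, 587/8]
= [53, 123, 73]

query (0,1) [L1,L2,L3] — begin 0,0,0
after L1 α=1: [216, 248, 53]
after L2 α=1/7: [1356/7, 221, 475/7]
after L3 α=1/3: [4294/21, 659/3, 1174/21]
= [204, 220, 56]

query (1,0) [L1,L2,L3] — begin 0,0,0
L1 α=6/7: [444/7, 48, 438/7]
L2 α=1/4: [1913/28, 129/2, 3001/28]
L3 α=1/2: [7821/56, 419/4, 7201/56]
= [140, 105, 129]

at x=0,y=1 over L1,L2,L3,L4:
after L1 α=1: [216, 248, 53]
after L2 α=1/7: [1356/7, 221, 475/7]
after L3 α=1/3: [4294/21, 659/3, 1174/21]
after L4 α=1/2: [8095/42, 523/3, 5227/42]
= [193, 174, 124]

query (0,1) [L1,L2,L5,L6] — begin 0,0,0
+L1 (α=1) → [216, 248, 53]
+L2 (α=1/7) → [1356/7, 221, 475/7]
+L5 (α=3/8) → [11379/56, 1489/8, 5147/56]
+L6 (α=1/4) → [40969/224, 5923/32, 28881/224]
→ [183, 185, 129]

query (0,1) [L1,L2,L5] — begin 0,0,0
+L1 (α=1) → [216, 248, 53]
+L2 (α=1/7) → [1356/7, 221, 475/7]
+L5 (α=3/8) → [11379/56, 1489/8, 5147/56]
rounded: [203, 186, 92]


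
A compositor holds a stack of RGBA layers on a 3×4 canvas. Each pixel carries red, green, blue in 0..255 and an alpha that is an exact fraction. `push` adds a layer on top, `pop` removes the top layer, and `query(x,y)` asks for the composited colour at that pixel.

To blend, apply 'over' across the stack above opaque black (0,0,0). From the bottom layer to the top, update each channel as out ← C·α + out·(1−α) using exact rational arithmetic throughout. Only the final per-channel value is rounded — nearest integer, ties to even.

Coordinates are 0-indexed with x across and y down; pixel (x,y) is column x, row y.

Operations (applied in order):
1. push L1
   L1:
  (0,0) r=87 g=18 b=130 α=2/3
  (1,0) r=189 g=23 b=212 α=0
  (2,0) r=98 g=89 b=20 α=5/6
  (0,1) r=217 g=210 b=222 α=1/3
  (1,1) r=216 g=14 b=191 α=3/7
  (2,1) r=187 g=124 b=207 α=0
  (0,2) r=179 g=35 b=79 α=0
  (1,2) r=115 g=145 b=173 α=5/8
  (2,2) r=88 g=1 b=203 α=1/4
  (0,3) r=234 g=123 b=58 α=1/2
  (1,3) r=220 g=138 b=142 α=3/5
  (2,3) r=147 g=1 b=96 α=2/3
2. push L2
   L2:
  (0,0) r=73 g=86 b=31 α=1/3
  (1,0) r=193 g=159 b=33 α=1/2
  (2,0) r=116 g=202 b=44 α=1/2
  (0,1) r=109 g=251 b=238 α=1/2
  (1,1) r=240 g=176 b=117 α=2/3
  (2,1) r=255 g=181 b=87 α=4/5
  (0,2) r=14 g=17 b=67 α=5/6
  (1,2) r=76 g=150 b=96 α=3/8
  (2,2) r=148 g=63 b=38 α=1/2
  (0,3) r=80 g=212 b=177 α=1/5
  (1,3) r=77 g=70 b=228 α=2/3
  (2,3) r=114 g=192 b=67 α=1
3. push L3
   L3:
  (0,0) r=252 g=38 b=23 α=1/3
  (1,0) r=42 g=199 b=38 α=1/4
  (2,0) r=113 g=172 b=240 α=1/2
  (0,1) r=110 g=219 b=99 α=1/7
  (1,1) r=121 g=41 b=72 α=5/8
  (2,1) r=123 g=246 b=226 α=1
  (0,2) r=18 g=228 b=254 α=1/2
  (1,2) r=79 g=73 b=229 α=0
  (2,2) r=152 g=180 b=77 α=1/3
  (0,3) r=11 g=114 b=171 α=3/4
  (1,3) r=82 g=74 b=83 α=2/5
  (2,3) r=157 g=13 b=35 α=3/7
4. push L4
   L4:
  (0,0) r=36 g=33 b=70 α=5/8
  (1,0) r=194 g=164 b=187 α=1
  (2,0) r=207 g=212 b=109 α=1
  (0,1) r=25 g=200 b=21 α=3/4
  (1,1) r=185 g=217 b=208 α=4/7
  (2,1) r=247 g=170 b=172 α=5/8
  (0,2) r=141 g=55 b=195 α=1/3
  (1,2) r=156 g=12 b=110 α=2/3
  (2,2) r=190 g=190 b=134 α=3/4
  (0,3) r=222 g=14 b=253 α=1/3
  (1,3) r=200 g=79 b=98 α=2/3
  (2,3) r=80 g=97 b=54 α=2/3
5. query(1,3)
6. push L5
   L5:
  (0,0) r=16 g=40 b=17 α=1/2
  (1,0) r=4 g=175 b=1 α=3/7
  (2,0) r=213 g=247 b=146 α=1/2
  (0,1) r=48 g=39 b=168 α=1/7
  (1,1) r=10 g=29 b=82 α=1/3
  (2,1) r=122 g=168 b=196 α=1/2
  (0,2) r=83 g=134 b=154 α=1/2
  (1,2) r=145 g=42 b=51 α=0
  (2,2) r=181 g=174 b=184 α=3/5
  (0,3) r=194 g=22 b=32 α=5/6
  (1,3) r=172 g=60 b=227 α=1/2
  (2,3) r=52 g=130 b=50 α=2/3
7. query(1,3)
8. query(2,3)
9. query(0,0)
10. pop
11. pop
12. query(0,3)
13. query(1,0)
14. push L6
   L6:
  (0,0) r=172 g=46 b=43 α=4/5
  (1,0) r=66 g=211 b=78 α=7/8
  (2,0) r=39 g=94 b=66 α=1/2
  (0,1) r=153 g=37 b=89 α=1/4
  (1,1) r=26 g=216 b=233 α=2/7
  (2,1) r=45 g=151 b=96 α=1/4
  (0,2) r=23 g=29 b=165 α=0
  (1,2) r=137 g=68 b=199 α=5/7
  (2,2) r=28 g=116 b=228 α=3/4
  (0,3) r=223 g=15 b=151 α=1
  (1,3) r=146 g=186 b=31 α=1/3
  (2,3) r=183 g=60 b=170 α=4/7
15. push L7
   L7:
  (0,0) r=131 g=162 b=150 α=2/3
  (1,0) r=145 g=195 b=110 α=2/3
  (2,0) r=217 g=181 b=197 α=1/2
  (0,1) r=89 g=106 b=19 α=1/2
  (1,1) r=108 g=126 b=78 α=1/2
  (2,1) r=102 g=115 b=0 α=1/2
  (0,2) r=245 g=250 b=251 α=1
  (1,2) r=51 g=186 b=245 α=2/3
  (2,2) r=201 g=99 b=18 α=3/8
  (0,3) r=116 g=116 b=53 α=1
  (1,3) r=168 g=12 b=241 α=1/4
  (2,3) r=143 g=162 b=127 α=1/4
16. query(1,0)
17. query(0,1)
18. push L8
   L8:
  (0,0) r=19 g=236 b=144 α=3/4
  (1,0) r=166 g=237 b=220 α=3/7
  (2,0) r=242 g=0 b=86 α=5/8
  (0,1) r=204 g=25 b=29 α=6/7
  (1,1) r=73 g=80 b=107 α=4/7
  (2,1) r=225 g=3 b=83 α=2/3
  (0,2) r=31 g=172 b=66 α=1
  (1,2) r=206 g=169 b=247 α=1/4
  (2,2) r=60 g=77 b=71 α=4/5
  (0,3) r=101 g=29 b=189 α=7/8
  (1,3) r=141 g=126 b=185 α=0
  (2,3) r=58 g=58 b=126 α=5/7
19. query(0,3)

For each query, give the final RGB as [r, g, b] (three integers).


at x=1,y=3 over L1,L2,L3,L4:
L1 α=3/5: [132, 414/5, 426/5]
L2 α=2/3: [286/3, 1114/15, 902/5]
L3 α=2/5: [90, 1854/25, 3536/25]
L4 α=2/3: [490/3, 5804/75, 2812/25]
rounded: [163, 77, 112]

at x=1,y=3 over L1,L2,L3,L4,L5:
after L1 α=3/5: [132, 414/5, 426/5]
after L2 α=2/3: [286/3, 1114/15, 902/5]
after L3 α=2/5: [90, 1854/25, 3536/25]
after L4 α=2/3: [490/3, 5804/75, 2812/25]
after L5 α=1/2: [503/3, 5152/75, 8487/50]
= [168, 69, 170]

query (2,3) [L1,L2,L3,L4,L5] — begin 0,0,0
L1 α=2/3: [98, 2/3, 64]
L2 α=1: [114, 192, 67]
L3 α=3/7: [927/7, 807/7, 373/7]
L4 α=2/3: [2047/21, 2165/21, 1129/21]
L5 α=2/3: [4231/63, 7625/63, 3229/63]
→ [67, 121, 51]

(0,0) stack=L1,L2,L3,L4,L5; from [0,0,0]:
L1 α=2/3: [58, 12, 260/3]
L2 α=1/3: [63, 110/3, 613/9]
L3 α=1/3: [126, 334/9, 1433/27]
L4 α=5/8: [279/4, 829/24, 4583/72]
L5 α=1/2: [343/8, 1789/48, 5807/144]
= [43, 37, 40]

at x=0,y=3 over L1,L2,L3:
L1 α=1/2: [117, 123/2, 29]
L2 α=1/5: [548/5, 458/5, 293/5]
L3 α=3/4: [713/20, 542/5, 1429/10]
rounded: [36, 108, 143]

(1,0) stack=L1,L2,L3; from [0,0,0]:
L1 α=0: [0, 0, 0]
L2 α=1/2: [193/2, 159/2, 33/2]
L3 α=1/4: [663/8, 875/8, 175/8]
rounded: [83, 109, 22]

(1,0) stack=L1,L2,L3,L6,L7; from [0,0,0]:
L1 α=0: [0, 0, 0]
L2 α=1/2: [193/2, 159/2, 33/2]
L3 α=1/4: [663/8, 875/8, 175/8]
L6 α=7/8: [4359/64, 12691/64, 4543/64]
L7 α=2/3: [22919/192, 37651/192, 18623/192]
→ [119, 196, 97]

at x=0,y=1 over L1,L2,L3,L6,L7:
L1 α=1/3: [217/3, 70, 74]
L2 α=1/2: [272/3, 321/2, 156]
L3 α=1/7: [654/7, 1182/7, 1035/7]
L6 α=1/4: [3033/28, 3805/28, 932/7]
L7 α=1/2: [5525/56, 6773/56, 1065/14]
→ [99, 121, 76]

query (0,3) [L1,L2,L3,L6,L7,L8] — begin 0,0,0
after L1 α=1/2: [117, 123/2, 29]
after L2 α=1/5: [548/5, 458/5, 293/5]
after L3 α=3/4: [713/20, 542/5, 1429/10]
after L6 α=1: [223, 15, 151]
after L7 α=1: [116, 116, 53]
after L8 α=7/8: [823/8, 319/8, 172]
→ [103, 40, 172]


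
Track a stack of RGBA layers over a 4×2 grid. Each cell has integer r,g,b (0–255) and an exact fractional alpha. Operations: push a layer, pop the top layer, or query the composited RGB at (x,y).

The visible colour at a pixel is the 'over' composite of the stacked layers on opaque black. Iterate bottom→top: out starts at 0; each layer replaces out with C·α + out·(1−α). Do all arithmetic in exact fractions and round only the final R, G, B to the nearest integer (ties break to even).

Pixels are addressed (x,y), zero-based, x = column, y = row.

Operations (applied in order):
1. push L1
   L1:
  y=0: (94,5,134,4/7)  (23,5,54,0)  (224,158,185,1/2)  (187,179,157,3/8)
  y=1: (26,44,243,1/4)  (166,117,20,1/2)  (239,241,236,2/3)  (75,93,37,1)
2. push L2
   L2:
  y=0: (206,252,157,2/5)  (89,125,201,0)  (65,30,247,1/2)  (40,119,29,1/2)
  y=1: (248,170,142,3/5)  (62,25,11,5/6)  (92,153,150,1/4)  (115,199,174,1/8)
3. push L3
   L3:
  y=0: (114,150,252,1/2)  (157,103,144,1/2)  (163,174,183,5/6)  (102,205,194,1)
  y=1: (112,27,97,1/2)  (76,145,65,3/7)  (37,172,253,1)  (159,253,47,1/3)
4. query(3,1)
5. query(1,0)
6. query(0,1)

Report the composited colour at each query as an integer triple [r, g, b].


query (3,1) [L1,L2,L3] — begin 0,0,0
L1 α=1: [75, 93, 37]
L2 α=1/8: [80, 425/4, 433/8]
L3 α=1/3: [319/3, 931/6, 207/4]
→ [106, 155, 52]

query (1,0) [L1,L2,L3] — begin 0,0,0
after L1 α=0: [0, 0, 0]
after L2 α=0: [0, 0, 0]
after L3 α=1/2: [157/2, 103/2, 72]
→ [78, 52, 72]

at x=0,y=1 over L1,L2,L3:
after L1 α=1/4: [13/2, 11, 243/4]
after L2 α=3/5: [757/5, 532/5, 219/2]
after L3 α=1/2: [1317/10, 667/10, 413/4]
rounded: [132, 67, 103]


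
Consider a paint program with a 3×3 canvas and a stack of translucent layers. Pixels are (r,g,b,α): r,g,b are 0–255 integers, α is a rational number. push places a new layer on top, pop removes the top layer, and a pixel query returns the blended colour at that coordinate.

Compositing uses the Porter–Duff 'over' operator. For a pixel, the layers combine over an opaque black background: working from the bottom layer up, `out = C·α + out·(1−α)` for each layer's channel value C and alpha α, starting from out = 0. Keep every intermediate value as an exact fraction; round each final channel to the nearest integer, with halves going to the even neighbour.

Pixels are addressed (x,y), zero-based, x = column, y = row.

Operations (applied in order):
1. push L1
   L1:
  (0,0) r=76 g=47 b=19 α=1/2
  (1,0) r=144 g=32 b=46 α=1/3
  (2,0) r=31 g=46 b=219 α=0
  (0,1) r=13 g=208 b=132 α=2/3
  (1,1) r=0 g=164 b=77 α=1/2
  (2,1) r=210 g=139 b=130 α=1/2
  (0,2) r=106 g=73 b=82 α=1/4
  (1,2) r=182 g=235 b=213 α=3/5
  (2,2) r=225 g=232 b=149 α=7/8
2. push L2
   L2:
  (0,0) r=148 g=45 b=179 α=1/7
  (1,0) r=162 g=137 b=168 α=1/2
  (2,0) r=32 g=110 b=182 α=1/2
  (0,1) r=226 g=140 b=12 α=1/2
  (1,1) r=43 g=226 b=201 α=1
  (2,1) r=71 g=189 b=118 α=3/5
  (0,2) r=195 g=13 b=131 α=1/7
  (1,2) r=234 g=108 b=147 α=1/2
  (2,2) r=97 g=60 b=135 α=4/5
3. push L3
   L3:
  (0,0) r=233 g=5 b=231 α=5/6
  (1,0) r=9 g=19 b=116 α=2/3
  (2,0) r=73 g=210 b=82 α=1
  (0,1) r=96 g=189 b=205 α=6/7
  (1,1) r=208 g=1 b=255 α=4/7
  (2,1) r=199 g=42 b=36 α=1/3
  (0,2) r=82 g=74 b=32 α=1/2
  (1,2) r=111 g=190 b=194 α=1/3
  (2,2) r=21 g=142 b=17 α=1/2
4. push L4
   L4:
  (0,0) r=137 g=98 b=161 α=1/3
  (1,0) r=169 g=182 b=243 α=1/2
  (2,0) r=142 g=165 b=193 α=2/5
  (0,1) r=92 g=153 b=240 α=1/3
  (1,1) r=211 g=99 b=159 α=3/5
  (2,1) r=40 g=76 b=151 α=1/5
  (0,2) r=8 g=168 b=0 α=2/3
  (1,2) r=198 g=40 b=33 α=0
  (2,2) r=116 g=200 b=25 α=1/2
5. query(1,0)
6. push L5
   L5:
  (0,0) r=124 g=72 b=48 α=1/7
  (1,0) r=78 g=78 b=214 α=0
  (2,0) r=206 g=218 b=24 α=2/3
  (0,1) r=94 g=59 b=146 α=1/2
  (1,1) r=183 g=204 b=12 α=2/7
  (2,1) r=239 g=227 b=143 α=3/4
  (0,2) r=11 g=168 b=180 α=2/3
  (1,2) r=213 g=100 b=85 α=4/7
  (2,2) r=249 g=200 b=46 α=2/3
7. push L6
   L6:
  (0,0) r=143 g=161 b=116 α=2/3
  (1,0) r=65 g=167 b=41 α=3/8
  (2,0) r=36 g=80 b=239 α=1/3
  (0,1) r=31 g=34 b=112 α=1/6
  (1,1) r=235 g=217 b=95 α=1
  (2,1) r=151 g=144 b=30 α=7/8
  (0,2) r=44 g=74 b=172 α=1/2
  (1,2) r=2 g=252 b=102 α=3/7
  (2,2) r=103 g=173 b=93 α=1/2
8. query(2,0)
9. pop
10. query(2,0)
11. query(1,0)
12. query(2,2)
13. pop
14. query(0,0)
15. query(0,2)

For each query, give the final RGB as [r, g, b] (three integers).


query (1,0) [L1,L2,L3,L4] — begin 0,0,0
L1 α=1/3: [48, 32/3, 46/3]
L2 α=1/2: [105, 443/6, 275/3]
L3 α=2/3: [41, 671/18, 971/9]
L4 α=1/2: [105, 3947/36, 1579/9]
→ [105, 110, 175]

(2,0) stack=L1,L2,L3,L4,L5,L6; from [0,0,0]:
after L1 α=0: [0, 0, 0]
after L2 α=1/2: [16, 55, 91]
after L3 α=1: [73, 210, 82]
after L4 α=2/5: [503/5, 192, 632/5]
after L5 α=2/3: [2563/15, 628/3, 872/15]
after L6 α=1/3: [5666/45, 1496/9, 5329/45]
= [126, 166, 118]

query (2,0) [L1,L2,L3,L4,L5] — begin 0,0,0
after L1 α=0: [0, 0, 0]
after L2 α=1/2: [16, 55, 91]
after L3 α=1: [73, 210, 82]
after L4 α=2/5: [503/5, 192, 632/5]
after L5 α=2/3: [2563/15, 628/3, 872/15]
rounded: [171, 209, 58]

(1,0) stack=L1,L2,L3,L4,L5; from [0,0,0]:
after L1 α=1/3: [48, 32/3, 46/3]
after L2 α=1/2: [105, 443/6, 275/3]
after L3 α=2/3: [41, 671/18, 971/9]
after L4 α=1/2: [105, 3947/36, 1579/9]
after L5 α=0: [105, 3947/36, 1579/9]
rounded: [105, 110, 175]

(2,2) stack=L1,L2,L3,L4,L5; from [0,0,0]:
L1 α=7/8: [1575/8, 203, 1043/8]
L2 α=4/5: [4679/40, 443/5, 5363/40]
L3 α=1/2: [5519/80, 1153/10, 6043/80]
L4 α=1/2: [14799/160, 3153/20, 8043/160]
L5 α=2/3: [31493/160, 11153/60, 22763/480]
= [197, 186, 47]

at x=0,y=0 over L1,L2,L3,L4:
L1 α=1/2: [38, 47/2, 19/2]
L2 α=1/7: [376/7, 186/7, 236/7]
L3 α=5/6: [8531/42, 361/42, 8321/42]
L4 α=1/3: [11408/63, 2419/63, 11702/63]
rounded: [181, 38, 186]

query (0,2) [L1,L2,L3,L4] — begin 0,0,0
after L1 α=1/4: [53/2, 73/4, 41/2]
after L2 α=1/7: [354/7, 35/2, 254/7]
after L3 α=1/2: [464/7, 183/4, 239/7]
after L4 α=2/3: [192/7, 509/4, 239/21]
= [27, 127, 11]


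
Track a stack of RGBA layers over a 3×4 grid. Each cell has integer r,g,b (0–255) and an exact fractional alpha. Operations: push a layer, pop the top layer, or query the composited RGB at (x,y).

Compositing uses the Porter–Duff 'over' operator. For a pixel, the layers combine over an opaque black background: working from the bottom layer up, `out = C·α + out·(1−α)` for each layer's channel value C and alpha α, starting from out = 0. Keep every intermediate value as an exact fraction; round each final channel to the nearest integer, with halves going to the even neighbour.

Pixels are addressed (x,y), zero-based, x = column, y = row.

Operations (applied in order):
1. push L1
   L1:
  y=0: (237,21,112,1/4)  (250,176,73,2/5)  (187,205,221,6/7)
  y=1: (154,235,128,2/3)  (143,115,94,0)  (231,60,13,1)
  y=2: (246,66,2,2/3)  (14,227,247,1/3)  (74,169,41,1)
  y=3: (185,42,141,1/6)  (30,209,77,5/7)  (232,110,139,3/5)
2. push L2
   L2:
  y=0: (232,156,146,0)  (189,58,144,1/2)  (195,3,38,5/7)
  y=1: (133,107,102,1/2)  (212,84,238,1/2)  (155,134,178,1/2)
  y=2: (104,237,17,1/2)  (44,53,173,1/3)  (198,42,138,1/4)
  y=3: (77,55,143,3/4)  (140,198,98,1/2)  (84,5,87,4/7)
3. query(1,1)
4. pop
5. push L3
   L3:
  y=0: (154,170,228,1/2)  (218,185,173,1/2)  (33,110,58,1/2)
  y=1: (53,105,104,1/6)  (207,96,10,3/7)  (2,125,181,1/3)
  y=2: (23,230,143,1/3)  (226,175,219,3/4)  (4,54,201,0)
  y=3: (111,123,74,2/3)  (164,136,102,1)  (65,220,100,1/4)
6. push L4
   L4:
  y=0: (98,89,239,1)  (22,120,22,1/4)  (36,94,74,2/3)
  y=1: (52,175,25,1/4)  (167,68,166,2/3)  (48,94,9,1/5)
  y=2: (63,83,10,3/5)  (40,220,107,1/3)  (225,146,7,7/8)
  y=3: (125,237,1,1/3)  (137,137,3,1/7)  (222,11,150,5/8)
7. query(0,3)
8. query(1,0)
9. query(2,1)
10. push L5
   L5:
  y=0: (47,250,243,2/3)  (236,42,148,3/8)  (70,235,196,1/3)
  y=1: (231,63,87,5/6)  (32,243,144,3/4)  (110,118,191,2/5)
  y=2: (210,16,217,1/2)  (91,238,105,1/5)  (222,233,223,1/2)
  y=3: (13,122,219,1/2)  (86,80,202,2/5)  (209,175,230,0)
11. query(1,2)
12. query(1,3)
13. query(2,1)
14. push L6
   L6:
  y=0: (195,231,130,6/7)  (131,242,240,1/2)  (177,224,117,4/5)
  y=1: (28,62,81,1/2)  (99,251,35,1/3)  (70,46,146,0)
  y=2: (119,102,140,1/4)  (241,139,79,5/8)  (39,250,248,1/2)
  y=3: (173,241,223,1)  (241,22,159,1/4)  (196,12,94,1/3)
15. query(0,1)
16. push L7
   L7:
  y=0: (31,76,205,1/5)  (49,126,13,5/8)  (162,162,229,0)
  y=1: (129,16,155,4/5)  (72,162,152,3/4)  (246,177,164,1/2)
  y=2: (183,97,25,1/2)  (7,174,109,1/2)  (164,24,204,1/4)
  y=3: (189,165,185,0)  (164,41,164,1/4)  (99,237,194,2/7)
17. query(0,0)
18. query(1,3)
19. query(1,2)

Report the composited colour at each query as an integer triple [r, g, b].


query (1,1) [L1,L2] — begin 0,0,0
L1 α=0: [0, 0, 0]
L2 α=1/2: [106, 42, 119]
= [106, 42, 119]

at x=0,y=3 over L1,L3,L4:
L1 α=1/6: [185/6, 7, 47/2]
L3 α=2/3: [1517/18, 253/3, 343/6]
L4 α=1/3: [2642/27, 1217/9, 346/9]
= [98, 135, 38]

(1,0) stack=L1,L3,L4; from [0,0,0]:
+L1 (α=2/5) → [100, 352/5, 146/5]
+L3 (α=1/2) → [159, 1277/10, 1011/10]
+L4 (α=1/4) → [499/4, 5031/40, 3253/40]
→ [125, 126, 81]

(2,1) stack=L1,L3,L4; from [0,0,0]:
+L1 (α=1) → [231, 60, 13]
+L3 (α=1/3) → [464/3, 245/3, 69]
+L4 (α=1/5) → [400/3, 1262/15, 57]
rounded: [133, 84, 57]

query (1,2) [L1,L3,L4,L5] — begin 0,0,0
L1 α=1/3: [14/3, 227/3, 247/3]
L3 α=3/4: [512/3, 901/6, 1109/6]
L4 α=1/3: [1144/9, 1561/9, 1430/9]
L5 α=1/5: [1079/9, 8386/45, 1333/9]
= [120, 186, 148]

(1,3) stack=L1,L3,L4,L5; from [0,0,0]:
after L1 α=5/7: [150/7, 1045/7, 55]
after L3 α=1: [164, 136, 102]
after L4 α=1/7: [1121/7, 953/7, 615/7]
after L5 α=2/5: [4567/35, 3979/35, 4673/35]
= [130, 114, 134]

at x=2,y=1 over L1,L3,L4,L5:
after L1 α=1: [231, 60, 13]
after L3 α=1/3: [464/3, 245/3, 69]
after L4 α=1/5: [400/3, 1262/15, 57]
after L5 α=2/5: [124, 2442/25, 553/5]
= [124, 98, 111]

query (0,1) [L1,L3,L4,L5,L6] — begin 0,0,0
+L1 (α=2/3) → [308/3, 470/3, 256/3]
+L3 (α=1/6) → [1699/18, 2665/18, 796/9]
+L4 (α=1/4) → [2011/24, 3715/24, 871/12]
+L5 (α=5/6) → [29731/144, 11275/144, 6091/72]
+L6 (α=1/2) → [33763/288, 20203/288, 11923/144]
rounded: [117, 70, 83]

(0,0) stack=L1,L3,L4,L5,L6,L7; from [0,0,0]:
L1 α=1/4: [237/4, 21/4, 28]
L3 α=1/2: [853/8, 701/8, 128]
L4 α=1: [98, 89, 239]
L5 α=2/3: [64, 589/3, 725/3]
L6 α=6/7: [1234/7, 4747/21, 3065/21]
L7 α=1/5: [5153/35, 20584/105, 3313/21]
= [147, 196, 158]

at x=1,y=3 over L1,L3,L4,L5,L6,L7:
L1 α=5/7: [150/7, 1045/7, 55]
L3 α=1: [164, 136, 102]
L4 α=1/7: [1121/7, 953/7, 615/7]
L5 α=2/5: [4567/35, 3979/35, 4673/35]
L6 α=1/4: [5534/35, 12707/140, 4896/35]
L7 α=1/4: [11171/70, 43861/560, 5107/35]
= [160, 78, 146]

(1,2) stack=L1,L3,L4,L5,L6,L7; from [0,0,0]:
L1 α=1/3: [14/3, 227/3, 247/3]
L3 α=3/4: [512/3, 901/6, 1109/6]
L4 α=1/3: [1144/9, 1561/9, 1430/9]
L5 α=1/5: [1079/9, 8386/45, 1333/9]
L6 α=5/8: [2347/12, 18811/120, 1259/12]
L7 α=1/2: [2431/24, 39691/240, 2567/24]
rounded: [101, 165, 107]


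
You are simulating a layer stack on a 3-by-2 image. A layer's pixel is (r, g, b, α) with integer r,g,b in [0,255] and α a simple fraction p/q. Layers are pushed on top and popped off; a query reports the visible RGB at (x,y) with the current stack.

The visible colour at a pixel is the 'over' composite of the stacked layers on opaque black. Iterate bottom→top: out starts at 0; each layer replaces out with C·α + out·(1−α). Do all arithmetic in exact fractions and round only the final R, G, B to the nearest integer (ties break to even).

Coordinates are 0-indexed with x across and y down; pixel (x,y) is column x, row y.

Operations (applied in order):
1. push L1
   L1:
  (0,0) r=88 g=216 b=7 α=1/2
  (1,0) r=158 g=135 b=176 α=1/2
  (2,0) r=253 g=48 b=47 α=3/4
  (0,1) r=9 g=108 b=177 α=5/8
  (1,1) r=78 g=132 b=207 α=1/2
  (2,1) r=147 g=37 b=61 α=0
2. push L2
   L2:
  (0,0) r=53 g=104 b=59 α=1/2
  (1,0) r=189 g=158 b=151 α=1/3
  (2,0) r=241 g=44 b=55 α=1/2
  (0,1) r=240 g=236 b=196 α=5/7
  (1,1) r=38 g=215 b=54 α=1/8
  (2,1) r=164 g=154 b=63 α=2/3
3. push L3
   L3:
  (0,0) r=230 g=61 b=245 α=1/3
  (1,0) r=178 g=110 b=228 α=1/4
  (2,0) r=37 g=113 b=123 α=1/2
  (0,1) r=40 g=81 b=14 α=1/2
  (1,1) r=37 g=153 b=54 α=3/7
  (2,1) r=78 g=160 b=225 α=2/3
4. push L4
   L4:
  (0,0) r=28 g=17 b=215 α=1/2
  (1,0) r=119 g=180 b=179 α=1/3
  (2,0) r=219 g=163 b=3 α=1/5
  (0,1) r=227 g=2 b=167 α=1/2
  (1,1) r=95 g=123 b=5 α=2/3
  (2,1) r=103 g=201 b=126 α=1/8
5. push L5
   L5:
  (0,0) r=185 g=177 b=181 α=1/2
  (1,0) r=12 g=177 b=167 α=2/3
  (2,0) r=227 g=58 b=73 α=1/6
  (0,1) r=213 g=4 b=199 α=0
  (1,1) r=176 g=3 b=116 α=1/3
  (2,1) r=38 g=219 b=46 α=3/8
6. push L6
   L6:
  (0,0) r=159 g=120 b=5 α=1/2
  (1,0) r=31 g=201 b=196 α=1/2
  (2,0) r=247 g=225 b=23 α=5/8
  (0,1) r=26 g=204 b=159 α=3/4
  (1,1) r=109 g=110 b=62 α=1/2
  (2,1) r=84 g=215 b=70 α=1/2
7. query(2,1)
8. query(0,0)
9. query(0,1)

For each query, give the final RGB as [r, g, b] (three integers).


at x=2,y=1 over L1,L2,L3,L4,L5,L6:
after L1 α=0: [0, 0, 0]
after L2 α=2/3: [328/3, 308/3, 42]
after L3 α=2/3: [796/9, 1268/9, 164]
after L4 α=1/8: [6499/72, 10685/72, 637/4]
after L5 α=3/8: [40703/576, 100729/576, 3737/32]
after L6 α=1/2: [89087/1152, 224569/1152, 5977/64]
rounded: [77, 195, 93]

at x=0,y=0 over L1,L2,L3,L4,L5,L6:
after L1 α=1/2: [44, 108, 7/2]
after L2 α=1/2: [97/2, 106, 125/4]
after L3 α=1/3: [109, 91, 205/2]
after L4 α=1/2: [137/2, 54, 635/4]
after L5 α=1/2: [507/4, 231/2, 1359/8]
after L6 α=1/2: [1143/8, 471/4, 1399/16]
→ [143, 118, 87]

(0,1) stack=L1,L2,L3,L4,L5,L6; from [0,0,0]:
after L1 α=5/8: [45/8, 135/2, 885/8]
after L2 α=5/7: [4845/28, 1315/7, 4805/28]
after L3 α=1/2: [5965/56, 941/7, 5197/56]
after L4 α=1/2: [18677/112, 955/14, 14549/112]
after L5 α=0: [18677/112, 955/14, 14549/112]
after L6 α=3/4: [27413/448, 9523/56, 67973/448]
→ [61, 170, 152]


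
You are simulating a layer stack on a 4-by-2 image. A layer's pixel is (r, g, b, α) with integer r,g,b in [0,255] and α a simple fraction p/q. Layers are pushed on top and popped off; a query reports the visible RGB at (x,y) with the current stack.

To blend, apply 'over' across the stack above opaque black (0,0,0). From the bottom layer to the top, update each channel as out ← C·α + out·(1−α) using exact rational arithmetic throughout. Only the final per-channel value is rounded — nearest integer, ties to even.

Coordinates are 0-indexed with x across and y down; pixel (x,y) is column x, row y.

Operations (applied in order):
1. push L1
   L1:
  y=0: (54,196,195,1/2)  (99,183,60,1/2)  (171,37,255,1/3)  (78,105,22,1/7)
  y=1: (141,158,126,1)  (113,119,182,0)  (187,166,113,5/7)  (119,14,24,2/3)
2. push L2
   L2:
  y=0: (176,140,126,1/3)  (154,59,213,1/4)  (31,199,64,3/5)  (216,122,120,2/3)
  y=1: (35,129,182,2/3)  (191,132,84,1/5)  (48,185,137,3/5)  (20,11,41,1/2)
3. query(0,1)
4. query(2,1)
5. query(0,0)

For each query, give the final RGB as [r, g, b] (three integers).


at x=0,y=1 over L1,L2:
after L1 α=1: [141, 158, 126]
after L2 α=2/3: [211/3, 416/3, 490/3]
→ [70, 139, 163]

(2,1) stack=L1,L2; from [0,0,0]:
L1 α=5/7: [935/7, 830/7, 565/7]
L2 α=3/5: [2878/35, 1109/7, 4007/35]
= [82, 158, 114]

query (0,0) [L1,L2] — begin 0,0,0
+L1 (α=1/2) → [27, 98, 195/2]
+L2 (α=1/3) → [230/3, 112, 107]
rounded: [77, 112, 107]


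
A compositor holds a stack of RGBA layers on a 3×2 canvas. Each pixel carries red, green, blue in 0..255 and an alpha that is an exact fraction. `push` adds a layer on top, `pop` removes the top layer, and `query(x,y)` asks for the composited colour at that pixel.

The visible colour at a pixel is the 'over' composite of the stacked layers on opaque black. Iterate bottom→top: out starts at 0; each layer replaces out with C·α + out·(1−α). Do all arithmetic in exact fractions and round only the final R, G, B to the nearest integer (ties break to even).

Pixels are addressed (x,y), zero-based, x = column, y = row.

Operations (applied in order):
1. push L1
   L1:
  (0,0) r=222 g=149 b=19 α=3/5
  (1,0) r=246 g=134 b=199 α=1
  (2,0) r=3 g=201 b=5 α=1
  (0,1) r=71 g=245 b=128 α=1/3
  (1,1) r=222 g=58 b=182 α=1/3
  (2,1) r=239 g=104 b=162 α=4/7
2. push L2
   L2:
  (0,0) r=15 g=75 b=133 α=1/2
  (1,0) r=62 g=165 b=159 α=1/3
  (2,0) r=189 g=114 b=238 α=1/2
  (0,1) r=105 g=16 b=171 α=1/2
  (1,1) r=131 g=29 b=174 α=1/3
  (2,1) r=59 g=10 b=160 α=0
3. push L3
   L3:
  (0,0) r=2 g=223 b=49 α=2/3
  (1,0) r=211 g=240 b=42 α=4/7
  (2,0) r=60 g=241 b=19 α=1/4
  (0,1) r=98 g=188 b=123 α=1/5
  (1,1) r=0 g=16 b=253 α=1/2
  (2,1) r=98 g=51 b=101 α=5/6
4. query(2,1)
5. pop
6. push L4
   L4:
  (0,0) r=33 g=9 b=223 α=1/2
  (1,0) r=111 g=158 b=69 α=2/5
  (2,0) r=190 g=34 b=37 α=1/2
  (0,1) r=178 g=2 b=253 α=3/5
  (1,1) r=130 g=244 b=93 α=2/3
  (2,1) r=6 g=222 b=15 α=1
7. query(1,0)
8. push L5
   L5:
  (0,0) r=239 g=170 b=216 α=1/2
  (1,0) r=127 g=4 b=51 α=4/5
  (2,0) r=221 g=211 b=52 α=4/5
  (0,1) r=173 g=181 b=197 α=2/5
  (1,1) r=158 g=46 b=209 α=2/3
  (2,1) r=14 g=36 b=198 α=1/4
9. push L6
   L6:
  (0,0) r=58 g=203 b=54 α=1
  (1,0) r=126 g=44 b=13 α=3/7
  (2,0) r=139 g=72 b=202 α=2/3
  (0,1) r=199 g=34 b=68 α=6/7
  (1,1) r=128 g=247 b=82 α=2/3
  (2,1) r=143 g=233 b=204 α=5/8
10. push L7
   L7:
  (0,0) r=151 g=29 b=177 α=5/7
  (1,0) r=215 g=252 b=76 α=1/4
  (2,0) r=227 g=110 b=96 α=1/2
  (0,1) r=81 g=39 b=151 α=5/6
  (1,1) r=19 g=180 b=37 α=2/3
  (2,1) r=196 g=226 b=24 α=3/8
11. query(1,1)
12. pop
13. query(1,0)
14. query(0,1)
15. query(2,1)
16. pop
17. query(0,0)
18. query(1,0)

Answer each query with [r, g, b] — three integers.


at x=2,y=1 over L1,L2,L3:
+L1 (α=4/7) → [956/7, 416/7, 648/7]
+L2 (α=0) → [956/7, 416/7, 648/7]
+L3 (α=5/6) → [731/7, 2201/42, 4183/42]
→ [104, 52, 100]

(1,0) stack=L1,L2,L4; from [0,0,0]:
+L1 (α=1) → [246, 134, 199]
+L2 (α=1/3) → [554/3, 433/3, 557/3]
+L4 (α=2/5) → [776/5, 749/5, 139]
= [155, 150, 139]

(1,1) stack=L1,L2,L4,L5,L6,L7; from [0,0,0]:
after L1 α=1/3: [74, 58/3, 182/3]
after L2 α=1/3: [93, 203/9, 886/9]
after L4 α=2/3: [353/3, 4595/27, 2560/27]
after L5 α=2/3: [1301/9, 7079/81, 13846/81]
after L6 α=2/3: [3605/27, 47093/243, 27130/243]
after L7 α=2/3: [4631/81, 134573/729, 45112/729]
= [57, 185, 62]

at x=1,y=0 over L1,L2,L4,L5,L6:
+L1 (α=1) → [246, 134, 199]
+L2 (α=1/3) → [554/3, 433/3, 557/3]
+L4 (α=2/5) → [776/5, 749/5, 139]
+L5 (α=4/5) → [3316/25, 829/25, 343/5]
+L6 (α=3/7) → [22714/175, 6616/175, 1567/35]
→ [130, 38, 45]

at x=0,y=1 over L1,L2,L4,L5,L6:
after L1 α=1/3: [71/3, 245/3, 128/3]
after L2 α=1/2: [193/3, 293/6, 641/6]
after L4 α=3/5: [1988/15, 311/15, 2918/15]
after L5 α=2/5: [3718/25, 2121/25, 4888/25]
after L6 α=6/7: [33568/175, 7221/175, 15088/175]
= [192, 41, 86]

query (2,1) [L1,L2,L4,L5,L6] — begin 0,0,0
L1 α=4/7: [956/7, 416/7, 648/7]
L2 α=0: [956/7, 416/7, 648/7]
L4 α=1: [6, 222, 15]
L5 α=1/4: [8, 351/2, 243/4]
L6 α=5/8: [739/8, 3383/16, 4809/32]
rounded: [92, 211, 150]

query (0,0) [L1,L2,L4,L5] — begin 0,0,0
after L1 α=3/5: [666/5, 447/5, 57/5]
after L2 α=1/2: [741/10, 411/5, 361/5]
after L4 α=1/2: [1071/20, 228/5, 738/5]
after L5 α=1/2: [5851/40, 539/5, 909/5]
→ [146, 108, 182]

query (1,0) [L1,L2,L4,L5] — begin 0,0,0
after L1 α=1: [246, 134, 199]
after L2 α=1/3: [554/3, 433/3, 557/3]
after L4 α=2/5: [776/5, 749/5, 139]
after L5 α=4/5: [3316/25, 829/25, 343/5]
→ [133, 33, 69]


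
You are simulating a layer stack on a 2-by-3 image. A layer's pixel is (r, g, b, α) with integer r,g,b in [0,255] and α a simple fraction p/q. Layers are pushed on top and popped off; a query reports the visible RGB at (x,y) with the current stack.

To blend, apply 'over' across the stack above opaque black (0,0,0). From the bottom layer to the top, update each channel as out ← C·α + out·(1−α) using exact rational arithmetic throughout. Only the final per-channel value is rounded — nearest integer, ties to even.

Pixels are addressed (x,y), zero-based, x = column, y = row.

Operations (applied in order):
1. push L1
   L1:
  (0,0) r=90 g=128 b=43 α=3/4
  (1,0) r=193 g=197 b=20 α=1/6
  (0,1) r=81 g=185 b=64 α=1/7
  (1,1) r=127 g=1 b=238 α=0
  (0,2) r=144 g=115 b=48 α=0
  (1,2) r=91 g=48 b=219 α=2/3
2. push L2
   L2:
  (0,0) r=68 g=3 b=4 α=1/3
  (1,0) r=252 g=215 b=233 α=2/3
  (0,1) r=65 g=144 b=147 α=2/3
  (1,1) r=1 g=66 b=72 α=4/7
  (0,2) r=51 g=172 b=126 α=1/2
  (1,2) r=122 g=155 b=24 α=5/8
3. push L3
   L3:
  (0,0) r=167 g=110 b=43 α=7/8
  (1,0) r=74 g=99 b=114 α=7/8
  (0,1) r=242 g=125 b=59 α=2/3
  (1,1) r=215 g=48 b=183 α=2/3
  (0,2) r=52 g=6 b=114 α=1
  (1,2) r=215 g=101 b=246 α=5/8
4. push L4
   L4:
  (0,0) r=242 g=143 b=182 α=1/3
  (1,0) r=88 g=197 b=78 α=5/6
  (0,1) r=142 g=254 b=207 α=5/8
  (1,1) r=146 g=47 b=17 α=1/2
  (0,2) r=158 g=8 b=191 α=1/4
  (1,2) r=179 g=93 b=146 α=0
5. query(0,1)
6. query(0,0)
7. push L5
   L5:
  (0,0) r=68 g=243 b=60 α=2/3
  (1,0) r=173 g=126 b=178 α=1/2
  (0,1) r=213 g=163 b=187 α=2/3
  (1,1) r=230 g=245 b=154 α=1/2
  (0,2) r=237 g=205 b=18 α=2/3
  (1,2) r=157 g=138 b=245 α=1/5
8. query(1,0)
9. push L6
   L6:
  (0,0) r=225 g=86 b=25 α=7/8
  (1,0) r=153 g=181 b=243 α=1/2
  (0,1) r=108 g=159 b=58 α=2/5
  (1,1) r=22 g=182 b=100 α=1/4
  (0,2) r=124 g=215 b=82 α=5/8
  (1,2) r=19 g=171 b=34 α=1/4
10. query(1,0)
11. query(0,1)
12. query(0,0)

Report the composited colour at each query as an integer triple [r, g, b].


query (0,1) [L1,L2,L3,L4] — begin 0,0,0
after L1 α=1/7: [81/7, 185/7, 64/7]
after L2 α=2/3: [991/21, 2201/21, 2122/21]
after L3 α=2/3: [11155/63, 7451/63, 4600/63]
after L4 α=5/8: [26065/168, 34121/168, 26335/168]
rounded: [155, 203, 157]

at x=0,y=0 over L1,L2,L3,L4:
after L1 α=3/4: [135/2, 96, 129/4]
after L2 α=1/3: [203/3, 65, 137/6]
after L3 α=7/8: [1855/12, 835/8, 1943/48]
after L4 α=1/3: [3307/18, 469/4, 6311/72]
rounded: [184, 117, 88]

at x=1,y=0 over L1,L2,L3,L4,L5:
L1 α=1/6: [193/6, 197/6, 10/3]
L2 α=2/3: [3217/18, 2777/18, 1408/9]
L3 α=7/8: [12541/144, 15251/144, 4295/36]
L4 α=5/6: [75901/864, 157091/864, 18335/216]
L5 α=1/2: [225373/1728, 265955/1728, 56783/432]
= [130, 154, 131]

query (1,0) [L1,L2,L3,L4,L5,L6] — begin 0,0,0
L1 α=1/6: [193/6, 197/6, 10/3]
L2 α=2/3: [3217/18, 2777/18, 1408/9]
L3 α=7/8: [12541/144, 15251/144, 4295/36]
L4 α=5/6: [75901/864, 157091/864, 18335/216]
L5 α=1/2: [225373/1728, 265955/1728, 56783/432]
L6 α=1/2: [489757/3456, 578723/3456, 161759/864]
rounded: [142, 167, 187]

at x=0,y=1 over L1,L2,L3,L4,L5,L6:
+L1 (α=1/7) → [81/7, 185/7, 64/7]
+L2 (α=2/3) → [991/21, 2201/21, 2122/21]
+L3 (α=2/3) → [11155/63, 7451/63, 4600/63]
+L4 (α=5/8) → [26065/168, 34121/168, 26335/168]
+L5 (α=2/3) → [97633/504, 88889/504, 89167/504]
+L6 (α=2/5) → [133921/840, 142313/840, 21731/168]
→ [159, 169, 129]

(0,0) stack=L1,L2,L3,L4,L5,L6; from [0,0,0]:
+L1 (α=3/4) → [135/2, 96, 129/4]
+L2 (α=1/3) → [203/3, 65, 137/6]
+L3 (α=7/8) → [1855/12, 835/8, 1943/48]
+L4 (α=1/3) → [3307/18, 469/4, 6311/72]
+L5 (α=2/3) → [5755/54, 2413/12, 14951/216]
+L6 (α=7/8) → [90805/432, 9637/96, 52751/1728]
→ [210, 100, 31]
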